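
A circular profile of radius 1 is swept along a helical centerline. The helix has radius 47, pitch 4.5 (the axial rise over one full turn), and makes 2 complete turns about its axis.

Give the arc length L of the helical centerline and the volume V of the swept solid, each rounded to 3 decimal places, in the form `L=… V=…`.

2πR = 2π·47 = 295.309709
per-turn = √(295.309709² + 4.5²) = √(87207.8245 + 20.25) = √87228.0745 = 295.343993
L = 2 × 295.343993 = 590.687987
V = π·1² × L = 3.141593 × 590.687987 = 1855.701040

L=590.688 V=1855.701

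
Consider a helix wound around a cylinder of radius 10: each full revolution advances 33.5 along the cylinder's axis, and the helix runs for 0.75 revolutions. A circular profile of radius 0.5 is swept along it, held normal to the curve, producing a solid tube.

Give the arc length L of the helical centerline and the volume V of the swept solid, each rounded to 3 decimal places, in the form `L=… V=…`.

2πR = 2π·10 = 62.831853
per-turn = √(62.831853² + 33.5²) = √(3947.8418 + 1122.25) = √5070.0918 = 71.204577
L = 0.75 × 71.204577 = 53.403433
V = π·0.5² × L = 0.785398 × 53.403433 = 41.942958

L=53.403 V=41.943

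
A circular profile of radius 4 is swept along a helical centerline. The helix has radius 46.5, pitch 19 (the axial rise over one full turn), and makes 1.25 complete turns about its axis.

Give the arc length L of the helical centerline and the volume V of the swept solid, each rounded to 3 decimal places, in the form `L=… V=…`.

L=365.982 V=18396.240

2πR = 2π·46.5 = 292.168117
per-turn = √(292.168117² + 19²) = √(85362.2085 + 361) = √85723.2085 = 292.785260
L = 1.25 × 292.785260 = 365.981575
V = π·4² × L = 50.265482 × 365.981575 = 18396.240437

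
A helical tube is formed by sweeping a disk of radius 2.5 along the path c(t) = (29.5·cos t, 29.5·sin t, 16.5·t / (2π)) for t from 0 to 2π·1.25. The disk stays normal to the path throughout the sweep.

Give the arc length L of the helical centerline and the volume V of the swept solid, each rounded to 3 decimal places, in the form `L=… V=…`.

L=232.609 V=4567.260

2πR = 2π·29.5 = 185.353967
per-turn = √(185.353967² + 16.5²) = √(34356.0929 + 272.25) = √34628.3429 = 186.086923
L = 1.25 × 186.086923 = 232.608654
V = π·2.5² × L = 19.634954 × 232.608654 = 4567.260237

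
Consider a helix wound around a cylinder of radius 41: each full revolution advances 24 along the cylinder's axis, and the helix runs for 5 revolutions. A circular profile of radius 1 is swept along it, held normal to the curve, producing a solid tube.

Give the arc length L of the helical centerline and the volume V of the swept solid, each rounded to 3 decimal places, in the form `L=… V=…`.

L=1293.631 V=4064.061

2πR = 2π·41 = 257.610598
per-turn = √(257.610598² + 24²) = √(66363.2200 + 576) = √66939.2200 = 258.726149
L = 5 × 258.726149 = 1293.630743
V = π·1² × L = 3.141593 × 1293.630743 = 4064.060839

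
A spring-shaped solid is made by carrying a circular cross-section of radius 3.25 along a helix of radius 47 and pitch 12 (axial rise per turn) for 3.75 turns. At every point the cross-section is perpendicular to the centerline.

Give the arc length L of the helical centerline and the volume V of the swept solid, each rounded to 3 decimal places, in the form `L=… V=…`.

L=1108.325 V=36777.640

2πR = 2π·47 = 295.309709
per-turn = √(295.309709² + 12²) = √(87207.8245 + 144) = √87351.8245 = 295.553421
L = 3.75 × 295.553421 = 1108.325328
V = π·3.25² × L = 33.183072 × 1108.325328 = 36777.639593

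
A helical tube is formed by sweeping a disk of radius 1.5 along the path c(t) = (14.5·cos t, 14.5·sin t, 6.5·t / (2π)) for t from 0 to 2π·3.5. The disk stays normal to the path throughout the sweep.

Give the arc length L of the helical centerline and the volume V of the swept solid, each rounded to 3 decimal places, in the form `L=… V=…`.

2πR = 2π·14.5 = 91.106187
per-turn = √(91.106187² + 6.5²) = √(8300.3373 + 42.25) = √8342.5873 = 91.337765
L = 3.5 × 91.337765 = 319.682177
V = π·1.5² × L = 7.068583 × 319.682177 = 2259.700154

L=319.682 V=2259.700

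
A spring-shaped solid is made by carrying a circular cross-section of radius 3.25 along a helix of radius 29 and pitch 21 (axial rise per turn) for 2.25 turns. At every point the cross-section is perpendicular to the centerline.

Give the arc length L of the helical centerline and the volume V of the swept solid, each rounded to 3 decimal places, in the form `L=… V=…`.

L=412.692 V=13694.377

2πR = 2π·29 = 182.212374
per-turn = √(182.212374² + 21²) = √(33201.3492 + 441) = √33642.3492 = 183.418508
L = 2.25 × 183.418508 = 412.691644
V = π·3.25² × L = 33.183072 × 412.691644 = 13694.376696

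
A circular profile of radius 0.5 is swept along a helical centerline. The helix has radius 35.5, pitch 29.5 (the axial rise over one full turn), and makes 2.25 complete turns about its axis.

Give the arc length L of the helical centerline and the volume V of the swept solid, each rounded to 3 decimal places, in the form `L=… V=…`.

2πR = 2π·35.5 = 223.053078
per-turn = √(223.053078² + 29.5²) = √(49752.6758 + 870.25) = √50622.9258 = 224.995391
L = 2.25 × 224.995391 = 506.239629
V = π·0.5² × L = 0.785398 × 506.239629 = 397.599675

L=506.240 V=397.600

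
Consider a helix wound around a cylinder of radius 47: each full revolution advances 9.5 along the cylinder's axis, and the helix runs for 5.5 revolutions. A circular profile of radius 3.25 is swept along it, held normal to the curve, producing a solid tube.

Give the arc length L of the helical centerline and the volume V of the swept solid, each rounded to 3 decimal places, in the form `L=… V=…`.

2πR = 2π·47 = 295.309709
per-turn = √(295.309709² + 9.5²) = √(87207.8245 + 90.25) = √87298.0745 = 295.462476
L = 5.5 × 295.462476 = 1625.043616
V = π·3.25² × L = 33.183072 × 1625.043616 = 53923.939962

L=1625.044 V=53923.940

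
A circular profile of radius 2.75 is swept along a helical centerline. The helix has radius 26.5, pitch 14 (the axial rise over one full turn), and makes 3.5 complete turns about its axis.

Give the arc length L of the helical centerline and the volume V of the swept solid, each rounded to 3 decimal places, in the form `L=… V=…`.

2πR = 2π·26.5 = 166.504411
per-turn = √(166.504411² + 14²) = √(27723.7188 + 196) = √27919.7188 = 167.091947
L = 3.5 × 167.091947 = 584.821815
V = π·2.75² × L = 23.758294 × 584.821815 = 13894.368868

L=584.822 V=13894.369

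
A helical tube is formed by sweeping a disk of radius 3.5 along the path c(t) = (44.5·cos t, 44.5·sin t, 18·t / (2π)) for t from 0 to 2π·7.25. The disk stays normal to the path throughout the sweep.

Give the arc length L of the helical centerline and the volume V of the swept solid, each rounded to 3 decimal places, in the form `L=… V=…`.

L=2031.309 V=78173.929

2πR = 2π·44.5 = 279.601746
per-turn = √(279.601746² + 18²) = √(78177.1365 + 324) = √78501.1365 = 280.180543
L = 7.25 × 280.180543 = 2031.308934
V = π·3.5² × L = 38.484510 × 2031.308934 = 78173.928996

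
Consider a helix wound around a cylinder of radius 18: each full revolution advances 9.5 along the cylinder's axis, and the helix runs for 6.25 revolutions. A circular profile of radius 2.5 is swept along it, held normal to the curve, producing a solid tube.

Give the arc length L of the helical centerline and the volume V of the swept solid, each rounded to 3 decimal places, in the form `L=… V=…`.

2πR = 2π·18 = 113.097336
per-turn = √(113.097336² + 9.5²) = √(12791.0073 + 90.25) = √12881.2573 = 113.495627
L = 6.25 × 113.495627 = 709.347668
V = π·2.5² × L = 19.634954 × 709.347668 = 13928.008882

L=709.348 V=13928.009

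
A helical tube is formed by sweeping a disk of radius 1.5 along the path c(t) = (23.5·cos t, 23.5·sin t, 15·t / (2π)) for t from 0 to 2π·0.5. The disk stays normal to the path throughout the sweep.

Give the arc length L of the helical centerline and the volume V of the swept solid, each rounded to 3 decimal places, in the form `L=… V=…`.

2πR = 2π·23.5 = 147.654855
per-turn = √(147.654855² + 15²) = √(21801.9561 + 225) = √22026.9561 = 148.414811
L = 0.5 × 148.414811 = 74.207405
V = π·1.5² × L = 7.068583 × 74.207405 = 524.541240

L=74.207 V=524.541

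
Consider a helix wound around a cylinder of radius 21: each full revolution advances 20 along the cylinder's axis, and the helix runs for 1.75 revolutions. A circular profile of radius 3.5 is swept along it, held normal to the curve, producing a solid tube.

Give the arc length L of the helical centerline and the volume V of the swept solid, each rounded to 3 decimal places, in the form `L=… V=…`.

2πR = 2π·21 = 131.946891
per-turn = √(131.946891² + 20²) = √(17409.9822 + 400) = √17809.9822 = 133.454045
L = 1.75 × 133.454045 = 233.544579
V = π·3.5² × L = 38.484510 × 233.544579 = 8987.848687

L=233.545 V=8987.849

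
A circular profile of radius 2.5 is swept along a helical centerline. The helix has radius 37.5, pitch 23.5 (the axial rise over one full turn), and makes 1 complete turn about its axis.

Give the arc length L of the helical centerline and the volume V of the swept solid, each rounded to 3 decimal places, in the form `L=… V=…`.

L=236.788 V=4649.331

2πR = 2π·37.5 = 235.619449
per-turn = √(235.619449² + 23.5²) = √(55516.5248 + 552.25) = √56068.7748 = 236.788460
L = 1 × 236.788460 = 236.788460
V = π·2.5² × L = 19.634954 × 236.788460 = 4649.330539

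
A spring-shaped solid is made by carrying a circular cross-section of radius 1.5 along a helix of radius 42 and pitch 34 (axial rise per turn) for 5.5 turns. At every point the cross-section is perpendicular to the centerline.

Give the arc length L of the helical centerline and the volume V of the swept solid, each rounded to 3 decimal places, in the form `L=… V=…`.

2πR = 2π·42 = 263.893783
per-turn = √(263.893783² + 34²) = √(69639.9287 + 1156) = √70795.9287 = 266.075043
L = 5.5 × 266.075043 = 1463.412738
V = π·1.5² × L = 7.068583 × 1463.412738 = 10344.255091

L=1463.413 V=10344.255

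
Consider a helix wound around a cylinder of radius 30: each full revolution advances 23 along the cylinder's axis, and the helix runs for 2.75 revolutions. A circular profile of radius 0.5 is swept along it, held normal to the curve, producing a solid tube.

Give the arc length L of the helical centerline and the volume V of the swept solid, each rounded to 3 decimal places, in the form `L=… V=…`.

L=522.207 V=410.141

2πR = 2π·30 = 188.495559
per-turn = √(188.495559² + 23²) = √(35530.5758 + 529) = √36059.5758 = 189.893591
L = 2.75 × 189.893591 = 522.207375
V = π·0.5² × L = 0.785398 × 522.207375 = 410.140713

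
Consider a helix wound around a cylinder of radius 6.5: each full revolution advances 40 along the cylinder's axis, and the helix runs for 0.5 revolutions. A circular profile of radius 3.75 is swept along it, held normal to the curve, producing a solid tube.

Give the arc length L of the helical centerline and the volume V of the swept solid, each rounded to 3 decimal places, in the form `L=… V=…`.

L=28.583 V=1262.760

2πR = 2π·6.5 = 40.840704
per-turn = √(40.840704² + 40²) = √(1667.9631 + 1600) = √3267.9631 = 57.166101
L = 0.5 × 57.166101 = 28.583051
V = π·3.75² × L = 44.178647 × 28.583051 = 1262.760497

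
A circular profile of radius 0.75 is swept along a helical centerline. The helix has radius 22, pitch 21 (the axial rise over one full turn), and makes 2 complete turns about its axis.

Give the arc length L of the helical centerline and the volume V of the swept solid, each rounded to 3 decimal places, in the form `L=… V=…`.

L=279.632 V=494.151

2πR = 2π·22 = 138.230077
per-turn = √(138.230077² + 21²) = √(19107.5541 + 441) = √19548.5541 = 139.816144
L = 2 × 139.816144 = 279.632288
V = π·0.75² × L = 1.767146 × 279.632288 = 494.151042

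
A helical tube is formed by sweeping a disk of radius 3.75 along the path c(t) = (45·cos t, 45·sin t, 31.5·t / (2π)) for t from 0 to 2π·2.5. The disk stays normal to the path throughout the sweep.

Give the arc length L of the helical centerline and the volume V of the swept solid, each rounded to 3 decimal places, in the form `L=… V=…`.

L=711.232 V=31421.246

2πR = 2π·45 = 282.743339
per-turn = √(282.743339² + 31.5²) = √(79943.7956 + 992.25) = √80936.0456 = 284.492611
L = 2.5 × 284.492611 = 711.231527
V = π·3.75² × L = 44.178647 × 711.231527 = 31421.246356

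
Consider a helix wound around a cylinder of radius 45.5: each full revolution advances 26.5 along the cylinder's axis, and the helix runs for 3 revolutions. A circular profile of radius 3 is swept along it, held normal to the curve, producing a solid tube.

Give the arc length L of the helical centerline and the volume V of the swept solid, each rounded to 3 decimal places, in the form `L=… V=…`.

L=861.332 V=24353.575

2πR = 2π·45.5 = 285.884931
per-turn = √(285.884931² + 26.5²) = √(81730.1940 + 702.25) = √82432.4440 = 287.110508
L = 3 × 287.110508 = 861.331525
V = π·3² × L = 28.274334 × 861.331525 = 24353.575129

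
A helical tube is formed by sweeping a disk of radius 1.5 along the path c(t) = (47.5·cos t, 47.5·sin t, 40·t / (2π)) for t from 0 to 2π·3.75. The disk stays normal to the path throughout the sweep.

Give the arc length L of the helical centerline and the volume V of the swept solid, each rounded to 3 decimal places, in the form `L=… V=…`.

2πR = 2π·47.5 = 298.451302
per-turn = √(298.451302² + 40²) = √(89073.1797 + 1600) = √90673.1797 = 301.119876
L = 3.75 × 301.119876 = 1129.199535
V = π·1.5² × L = 7.068583 × 1129.199535 = 7981.841168

L=1129.200 V=7981.841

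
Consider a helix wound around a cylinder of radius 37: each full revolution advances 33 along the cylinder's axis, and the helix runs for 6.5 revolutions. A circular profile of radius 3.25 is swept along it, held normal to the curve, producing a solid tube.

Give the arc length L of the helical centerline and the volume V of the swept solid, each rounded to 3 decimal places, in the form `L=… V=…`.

2πR = 2π·37 = 232.477856
per-turn = √(232.477856² + 33²) = √(54045.9537 + 1089) = √55134.9537 = 234.808334
L = 6.5 × 234.808334 = 1526.254171
V = π·3.25² × L = 33.183072 × 1526.254171 = 50645.802655

L=1526.254 V=50645.803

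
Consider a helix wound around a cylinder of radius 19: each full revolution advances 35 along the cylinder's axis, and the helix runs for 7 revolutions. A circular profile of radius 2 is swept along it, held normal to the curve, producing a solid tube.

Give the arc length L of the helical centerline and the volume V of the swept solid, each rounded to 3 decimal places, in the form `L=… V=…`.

L=870.838 V=10943.272

2πR = 2π·19 = 119.380521
per-turn = √(119.380521² + 35²) = √(14251.7088 + 1225) = √15476.7088 = 124.405421
L = 7 × 124.405421 = 870.837946
V = π·2² × L = 12.566371 × 870.837946 = 10943.272380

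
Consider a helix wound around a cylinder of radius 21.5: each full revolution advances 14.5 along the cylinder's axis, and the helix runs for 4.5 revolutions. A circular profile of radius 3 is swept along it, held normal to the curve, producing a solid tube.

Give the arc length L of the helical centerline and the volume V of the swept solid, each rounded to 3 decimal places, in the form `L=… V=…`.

L=611.390 V=17286.646

2πR = 2π·21.5 = 135.088484
per-turn = √(135.088484² + 14.5²) = √(18248.8985 + 210.25) = √18459.1485 = 135.864449
L = 4.5 × 135.864449 = 611.390021
V = π·3² × L = 28.274334 × 611.390021 = 17286.645589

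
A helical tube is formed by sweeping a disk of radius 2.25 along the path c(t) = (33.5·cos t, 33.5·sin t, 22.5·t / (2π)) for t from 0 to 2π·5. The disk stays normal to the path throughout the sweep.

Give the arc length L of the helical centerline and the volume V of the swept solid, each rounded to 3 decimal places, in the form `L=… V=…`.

2πR = 2π·33.5 = 210.486708
per-turn = √(210.486708² + 22.5²) = √(44304.6542 + 506.25) = √44810.9042 = 211.685862
L = 5 × 211.685862 = 1058.429310
V = π·2.25² × L = 15.904313 × 1058.429310 = 16833.590830

L=1058.429 V=16833.591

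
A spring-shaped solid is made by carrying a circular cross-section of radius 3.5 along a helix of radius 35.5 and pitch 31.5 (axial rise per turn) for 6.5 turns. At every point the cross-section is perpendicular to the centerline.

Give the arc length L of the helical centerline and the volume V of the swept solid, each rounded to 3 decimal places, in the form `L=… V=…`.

2πR = 2π·35.5 = 223.053078
per-turn = √(223.053078² + 31.5²) = √(49752.6758 + 992.25) = √50744.9258 = 225.266344
L = 6.5 × 225.266344 = 1464.231237
V = π·3.5² × L = 38.484510 × 1464.231237 = 56350.221680

L=1464.231 V=56350.222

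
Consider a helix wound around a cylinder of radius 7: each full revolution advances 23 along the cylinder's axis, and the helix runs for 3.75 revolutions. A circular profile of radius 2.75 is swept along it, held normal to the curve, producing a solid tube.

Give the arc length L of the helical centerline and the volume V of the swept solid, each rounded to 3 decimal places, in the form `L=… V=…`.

L=186.124 V=4421.990

2πR = 2π·7 = 43.982297
per-turn = √(43.982297² + 23²) = √(1934.4425 + 529) = √2463.4425 = 49.633078
L = 3.75 × 49.633078 = 186.124044
V = π·2.75² × L = 23.758294 × 186.124044 = 4421.989832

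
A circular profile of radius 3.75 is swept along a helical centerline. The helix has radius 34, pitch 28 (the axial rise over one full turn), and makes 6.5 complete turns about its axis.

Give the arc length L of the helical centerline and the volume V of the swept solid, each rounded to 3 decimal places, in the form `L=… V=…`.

L=1400.460 V=61870.446

2πR = 2π·34 = 213.628300
per-turn = √(213.628300² + 28²) = √(45637.0508 + 784) = √46421.0508 = 215.455450
L = 6.5 × 215.455450 = 1400.460422
V = π·3.75² × L = 44.178647 × 1400.460422 = 61870.446198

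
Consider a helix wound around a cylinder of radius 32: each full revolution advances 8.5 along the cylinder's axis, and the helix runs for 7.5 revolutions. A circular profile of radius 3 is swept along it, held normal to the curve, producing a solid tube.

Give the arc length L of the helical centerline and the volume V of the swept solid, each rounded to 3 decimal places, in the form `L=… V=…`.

L=1509.311 V=42674.775

2πR = 2π·32 = 201.061930
per-turn = √(201.061930² + 8.5²) = √(40425.8996 + 72.25) = √40498.1496 = 201.241521
L = 7.5 × 201.241521 = 1509.311405
V = π·3² × L = 28.274334 × 1509.311405 = 42674.774590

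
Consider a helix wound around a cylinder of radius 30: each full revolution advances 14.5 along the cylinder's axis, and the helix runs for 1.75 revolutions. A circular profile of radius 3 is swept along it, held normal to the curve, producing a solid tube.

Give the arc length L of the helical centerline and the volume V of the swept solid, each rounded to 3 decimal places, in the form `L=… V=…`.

L=330.842 V=9354.331

2πR = 2π·30 = 188.495559
per-turn = √(188.495559² + 14.5²) = √(35530.5758 + 210.25) = √35740.8258 = 189.052442
L = 1.75 × 189.052442 = 330.841774
V = π·3² × L = 28.274334 × 330.841774 = 9354.330768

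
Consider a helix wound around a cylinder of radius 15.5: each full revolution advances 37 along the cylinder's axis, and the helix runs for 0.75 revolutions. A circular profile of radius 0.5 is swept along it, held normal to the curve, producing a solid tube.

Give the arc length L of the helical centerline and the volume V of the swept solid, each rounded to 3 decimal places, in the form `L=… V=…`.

L=78.136 V=61.368

2πR = 2π·15.5 = 97.389372
per-turn = √(97.389372² + 37²) = √(9484.6898 + 1369) = √10853.6898 = 104.181044
L = 0.75 × 104.181044 = 78.135783
V = π·0.5² × L = 0.785398 × 78.135783 = 61.367700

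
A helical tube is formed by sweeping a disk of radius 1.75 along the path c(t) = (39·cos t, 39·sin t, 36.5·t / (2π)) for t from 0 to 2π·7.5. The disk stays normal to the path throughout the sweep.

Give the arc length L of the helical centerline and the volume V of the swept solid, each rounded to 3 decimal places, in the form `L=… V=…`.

2πR = 2π·39 = 245.044227
per-turn = √(245.044227² + 36.5²) = √(60046.6732 + 1332.25) = √61378.9232 = 247.747701
L = 7.5 × 247.747701 = 1858.107755
V = π·1.75² × L = 9.621128 × 1858.107755 = 17877.091621

L=1858.108 V=17877.092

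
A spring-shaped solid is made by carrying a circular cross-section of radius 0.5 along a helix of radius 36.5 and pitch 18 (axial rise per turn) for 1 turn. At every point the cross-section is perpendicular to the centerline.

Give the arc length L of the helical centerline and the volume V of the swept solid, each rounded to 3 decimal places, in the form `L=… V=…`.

2πR = 2π·36.5 = 229.336264
per-turn = √(229.336264² + 18²) = √(52595.1219 + 324) = √52919.1219 = 230.041565
L = 1 × 230.041565 = 230.041565
V = π·0.5² × L = 0.785398 × 230.041565 = 180.674223

L=230.042 V=180.674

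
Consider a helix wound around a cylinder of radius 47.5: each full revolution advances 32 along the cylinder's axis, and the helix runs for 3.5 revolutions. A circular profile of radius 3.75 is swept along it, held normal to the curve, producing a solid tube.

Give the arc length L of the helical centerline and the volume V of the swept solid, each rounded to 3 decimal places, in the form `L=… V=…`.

2πR = 2π·47.5 = 298.451302
per-turn = √(298.451302² + 32²) = √(89073.1797 + 1024) = √90097.1797 = 300.161923
L = 3.5 × 300.161923 = 1050.566729
V = π·3.75² × L = 44.178647 × 1050.566729 = 46412.616335

L=1050.567 V=46412.616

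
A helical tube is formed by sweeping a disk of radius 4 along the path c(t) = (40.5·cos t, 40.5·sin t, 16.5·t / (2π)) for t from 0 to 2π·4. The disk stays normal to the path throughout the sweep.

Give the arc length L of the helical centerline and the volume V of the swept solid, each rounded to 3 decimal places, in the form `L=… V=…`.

L=1020.014 V=51271.472

2πR = 2π·40.5 = 254.469005
per-turn = √(254.469005² + 16.5²) = √(64754.4745 + 272.25) = √65026.7245 = 255.003381
L = 4 × 255.003381 = 1020.013525
V = π·4² × L = 50.265482 × 1020.013525 = 51271.471958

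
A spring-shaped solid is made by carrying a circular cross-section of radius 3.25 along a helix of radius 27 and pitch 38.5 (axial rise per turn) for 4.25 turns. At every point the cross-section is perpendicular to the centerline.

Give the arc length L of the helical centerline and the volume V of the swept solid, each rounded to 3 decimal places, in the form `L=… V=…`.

2πR = 2π·27 = 169.646003
per-turn = √(169.646003² + 38.5²) = √(28779.7664 + 1482.25) = √30262.0164 = 173.959813
L = 4.25 × 173.959813 = 739.329204
V = π·3.25² × L = 33.183072 × 739.329204 = 24533.214505

L=739.329 V=24533.215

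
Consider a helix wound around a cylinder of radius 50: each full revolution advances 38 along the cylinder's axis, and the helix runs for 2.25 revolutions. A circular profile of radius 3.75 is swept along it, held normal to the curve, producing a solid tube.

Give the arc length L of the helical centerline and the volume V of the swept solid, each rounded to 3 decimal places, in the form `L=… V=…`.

2πR = 2π·50 = 314.159265
per-turn = √(314.159265² + 38²) = √(98696.0440 + 1444) = √100140.0440 = 316.449118
L = 2.25 × 316.449118 = 712.010515
V = π·3.75² × L = 44.178647 × 712.010515 = 31455.660962

L=712.011 V=31455.661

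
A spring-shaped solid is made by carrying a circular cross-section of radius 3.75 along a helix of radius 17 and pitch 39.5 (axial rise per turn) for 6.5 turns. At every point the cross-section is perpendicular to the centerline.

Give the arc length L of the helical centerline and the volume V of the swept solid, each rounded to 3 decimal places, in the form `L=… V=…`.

2πR = 2π·17 = 106.814150
per-turn = √(106.814150² + 39.5²) = √(11409.2627 + 1560.25) = √12969.5127 = 113.883768
L = 6.5 × 113.883768 = 740.244494
V = π·3.75² × L = 44.178647 × 740.244494 = 32702.999970

L=740.244 V=32703.000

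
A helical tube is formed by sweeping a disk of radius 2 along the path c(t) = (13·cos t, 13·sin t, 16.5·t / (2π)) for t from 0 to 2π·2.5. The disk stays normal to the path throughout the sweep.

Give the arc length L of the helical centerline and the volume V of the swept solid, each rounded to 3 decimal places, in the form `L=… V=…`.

L=208.328 V=2617.929

2πR = 2π·13 = 81.681409
per-turn = √(81.681409² + 16.5²) = √(6671.8526 + 272.25) = √6944.1026 = 83.331282
L = 2.5 × 83.331282 = 208.328205
V = π·2² × L = 12.566371 × 208.328205 = 2617.929436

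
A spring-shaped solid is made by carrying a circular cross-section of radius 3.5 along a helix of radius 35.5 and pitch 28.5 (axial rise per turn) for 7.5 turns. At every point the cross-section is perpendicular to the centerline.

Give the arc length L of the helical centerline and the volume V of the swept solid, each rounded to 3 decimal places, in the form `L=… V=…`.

2πR = 2π·35.5 = 223.053078
per-turn = √(223.053078² + 28.5²) = √(49752.6758 + 812.25) = √50564.9258 = 224.866462
L = 7.5 × 224.866462 = 1686.498466
V = π·3.5² × L = 38.484510 × 1686.498466 = 64904.067087

L=1686.498 V=64904.067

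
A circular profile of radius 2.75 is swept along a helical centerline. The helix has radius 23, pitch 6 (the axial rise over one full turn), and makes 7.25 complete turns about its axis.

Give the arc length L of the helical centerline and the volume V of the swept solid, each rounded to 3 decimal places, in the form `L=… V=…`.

L=1048.624 V=24913.513

2πR = 2π·23 = 144.513262
per-turn = √(144.513262² + 6²) = √(20884.0829 + 36) = √20920.0829 = 144.637764
L = 7.25 × 144.637764 = 1048.623792
V = π·2.75² × L = 23.758294 × 1048.623792 = 24913.512821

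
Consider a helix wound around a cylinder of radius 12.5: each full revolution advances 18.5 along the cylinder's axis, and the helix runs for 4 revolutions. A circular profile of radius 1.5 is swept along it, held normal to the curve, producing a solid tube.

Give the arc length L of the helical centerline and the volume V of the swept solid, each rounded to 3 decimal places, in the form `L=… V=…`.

2πR = 2π·12.5 = 78.539816
per-turn = √(78.539816² + 18.5²) = √(6168.5028 + 342.25) = √6510.7528 = 80.689236
L = 4 × 80.689236 = 322.756943
V = π·1.5² × L = 7.068583 × 322.756943 = 2281.434390

L=322.757 V=2281.434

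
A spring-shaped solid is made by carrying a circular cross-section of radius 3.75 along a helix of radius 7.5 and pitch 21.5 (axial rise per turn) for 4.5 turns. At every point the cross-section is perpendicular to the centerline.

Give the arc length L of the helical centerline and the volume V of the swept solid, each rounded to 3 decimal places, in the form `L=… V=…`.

L=233.086 V=10297.411

2πR = 2π·7.5 = 47.123890
per-turn = √(47.123890² + 21.5²) = √(2220.6610 + 462.25) = √2682.9110 = 51.796824
L = 4.5 × 51.796824 = 233.085709
V = π·3.75² × L = 44.178647 × 233.085709 = 10297.411169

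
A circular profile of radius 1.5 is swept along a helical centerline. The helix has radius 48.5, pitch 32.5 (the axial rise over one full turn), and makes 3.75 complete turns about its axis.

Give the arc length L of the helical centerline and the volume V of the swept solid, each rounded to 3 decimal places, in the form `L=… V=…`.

2πR = 2π·48.5 = 304.734487
per-turn = √(304.734487² + 32.5²) = √(92863.1078 + 1056.25) = √93919.3578 = 306.462653
L = 3.75 × 306.462653 = 1149.234950
V = π·1.5² × L = 7.068583 × 1149.234950 = 8123.463168

L=1149.235 V=8123.463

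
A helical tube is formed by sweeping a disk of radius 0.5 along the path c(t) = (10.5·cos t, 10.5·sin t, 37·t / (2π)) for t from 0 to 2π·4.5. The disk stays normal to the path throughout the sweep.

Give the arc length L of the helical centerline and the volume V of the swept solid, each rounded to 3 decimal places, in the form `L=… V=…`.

L=340.383 V=267.336

2πR = 2π·10.5 = 65.973446
per-turn = √(65.973446² + 37²) = √(4352.4955 + 1369) = √5721.4955 = 75.640568
L = 4.5 × 75.640568 = 340.382556
V = π·0.5² × L = 0.785398 × 340.382556 = 267.335835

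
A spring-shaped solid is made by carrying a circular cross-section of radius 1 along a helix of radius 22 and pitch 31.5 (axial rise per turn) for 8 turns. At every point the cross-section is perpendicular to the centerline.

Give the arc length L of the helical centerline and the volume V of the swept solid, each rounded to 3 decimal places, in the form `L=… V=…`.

2πR = 2π·22 = 138.230077
per-turn = √(138.230077² + 31.5²) = √(19107.5541 + 992.25) = √20099.8041 = 141.773778
L = 8 × 141.773778 = 1134.190224
V = π·1² × L = 3.141593 × 1134.190224 = 3563.163675

L=1134.190 V=3563.164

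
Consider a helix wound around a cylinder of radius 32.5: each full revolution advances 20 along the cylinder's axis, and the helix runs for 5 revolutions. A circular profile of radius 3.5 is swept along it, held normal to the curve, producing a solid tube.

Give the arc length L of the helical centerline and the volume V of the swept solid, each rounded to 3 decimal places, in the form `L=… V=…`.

L=1025.903 V=39481.374

2πR = 2π·32.5 = 204.203522
per-turn = √(204.203522² + 20²) = √(41699.0786 + 400) = √42099.0786 = 205.180600
L = 5 × 205.180600 = 1025.903000
V = π·3.5² × L = 38.484510 × 1025.903000 = 39481.374259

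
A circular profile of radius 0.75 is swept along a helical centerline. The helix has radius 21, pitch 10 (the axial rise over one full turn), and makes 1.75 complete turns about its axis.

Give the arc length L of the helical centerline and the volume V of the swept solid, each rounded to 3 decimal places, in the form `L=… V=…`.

L=231.569 V=409.217

2πR = 2π·21 = 131.946891
per-turn = √(131.946891² + 10²) = √(17409.9822 + 100) = √17509.9822 = 132.325289
L = 1.75 × 132.325289 = 231.569256
V = π·0.75² × L = 1.767146 × 231.569256 = 409.216654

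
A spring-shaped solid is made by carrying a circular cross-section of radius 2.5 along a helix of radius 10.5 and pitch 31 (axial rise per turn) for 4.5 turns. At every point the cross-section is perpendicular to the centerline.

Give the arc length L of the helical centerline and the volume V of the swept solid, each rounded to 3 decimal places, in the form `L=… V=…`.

L=328.022 V=6440.692

2πR = 2π·10.5 = 65.973446
per-turn = √(65.973446² + 31²) = √(4352.4955 + 961) = √5313.4955 = 72.893728
L = 4.5 × 72.893728 = 328.021775
V = π·2.5² × L = 19.634954 × 328.021775 = 6440.692486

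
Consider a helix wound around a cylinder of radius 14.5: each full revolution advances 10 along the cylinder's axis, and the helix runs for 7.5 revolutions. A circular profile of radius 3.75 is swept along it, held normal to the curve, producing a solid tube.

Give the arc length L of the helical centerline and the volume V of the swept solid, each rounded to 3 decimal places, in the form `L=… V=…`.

L=687.400 V=30368.409

2πR = 2π·14.5 = 91.106187
per-turn = √(91.106187² + 10²) = √(8300.3373 + 100) = √8400.3373 = 91.653354
L = 7.5 × 91.653354 = 687.400155
V = π·3.75² × L = 44.178647 × 687.400155 = 30368.408587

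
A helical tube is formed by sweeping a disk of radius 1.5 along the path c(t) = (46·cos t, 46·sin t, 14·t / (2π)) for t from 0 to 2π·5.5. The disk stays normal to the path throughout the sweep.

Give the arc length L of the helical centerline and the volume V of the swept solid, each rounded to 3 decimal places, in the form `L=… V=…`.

2πR = 2π·46 = 289.026524
per-turn = √(289.026524² + 14²) = √(83536.3317 + 196) = √83732.3317 = 289.365395
L = 5.5 × 289.365395 = 1591.509671
V = π·1.5² × L = 7.068583 × 1591.509671 = 11249.718953

L=1591.510 V=11249.719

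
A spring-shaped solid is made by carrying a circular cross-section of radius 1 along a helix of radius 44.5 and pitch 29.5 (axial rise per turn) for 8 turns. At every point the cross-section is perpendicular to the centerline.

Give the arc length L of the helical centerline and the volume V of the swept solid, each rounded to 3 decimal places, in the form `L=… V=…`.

2πR = 2π·44.5 = 279.601746
per-turn = √(279.601746² + 29.5²) = √(78177.1365 + 870.25) = √79047.3865 = 281.153671
L = 8 × 281.153671 = 2249.229364
V = π·1² × L = 3.141593 × 2249.229364 = 7066.162447

L=2249.229 V=7066.162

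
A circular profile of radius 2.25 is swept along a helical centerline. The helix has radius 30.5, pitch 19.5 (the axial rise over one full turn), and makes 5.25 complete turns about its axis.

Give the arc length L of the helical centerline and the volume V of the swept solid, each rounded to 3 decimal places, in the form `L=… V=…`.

2πR = 2π·30.5 = 191.637152
per-turn = √(191.637152² + 19.5²) = √(36724.7980 + 380.25) = √37105.0480 = 192.626706
L = 5.25 × 192.626706 = 1011.290208
V = π·2.25² × L = 15.904313 × 1011.290208 = 16083.875809

L=1011.290 V=16083.876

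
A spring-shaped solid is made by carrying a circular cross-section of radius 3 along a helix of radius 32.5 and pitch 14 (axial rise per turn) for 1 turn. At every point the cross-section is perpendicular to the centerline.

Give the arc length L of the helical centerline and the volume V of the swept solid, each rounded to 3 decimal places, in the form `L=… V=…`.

2πR = 2π·32.5 = 204.203522
per-turn = √(204.203522² + 14²) = √(41699.0786 + 196) = √41895.0786 = 204.682873
L = 1 × 204.682873 = 204.682873
V = π·3² × L = 28.274334 × 204.682873 = 5787.271898

L=204.683 V=5787.272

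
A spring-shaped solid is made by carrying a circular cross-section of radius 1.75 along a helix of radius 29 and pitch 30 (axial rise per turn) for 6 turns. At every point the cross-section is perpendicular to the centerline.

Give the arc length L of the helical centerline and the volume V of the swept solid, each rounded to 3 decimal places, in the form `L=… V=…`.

2πR = 2π·29 = 182.212374
per-turn = √(182.212374² + 30²) = √(33201.3492 + 900) = √34101.3492 = 184.665506
L = 6 × 184.665506 = 1107.993038
V = π·1.75² × L = 9.621128 × 1107.993038 = 10660.142286

L=1107.993 V=10660.142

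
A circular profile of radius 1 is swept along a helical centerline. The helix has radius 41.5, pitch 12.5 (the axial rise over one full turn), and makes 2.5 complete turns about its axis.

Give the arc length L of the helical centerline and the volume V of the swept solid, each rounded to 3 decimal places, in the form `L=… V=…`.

L=652.629 V=2050.295

2πR = 2π·41.5 = 260.752190
per-turn = √(260.752190² + 12.5²) = √(67991.7047 + 156.25) = √68147.9547 = 261.051632
L = 2.5 × 261.051632 = 652.629081
V = π·1² × L = 3.141593 × 652.629081 = 2050.294725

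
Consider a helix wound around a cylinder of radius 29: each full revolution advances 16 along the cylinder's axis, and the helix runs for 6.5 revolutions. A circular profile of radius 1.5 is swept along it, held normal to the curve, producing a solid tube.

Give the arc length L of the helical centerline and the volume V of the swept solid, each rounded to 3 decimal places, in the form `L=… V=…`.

2πR = 2π·29 = 182.212374
per-turn = √(182.212374² + 16²) = √(33201.3492 + 256) = √33457.3492 = 182.913502
L = 6.5 × 182.913502 = 1188.937763
V = π·1.5² × L = 7.068583 × 1188.937763 = 8404.105818

L=1188.938 V=8404.106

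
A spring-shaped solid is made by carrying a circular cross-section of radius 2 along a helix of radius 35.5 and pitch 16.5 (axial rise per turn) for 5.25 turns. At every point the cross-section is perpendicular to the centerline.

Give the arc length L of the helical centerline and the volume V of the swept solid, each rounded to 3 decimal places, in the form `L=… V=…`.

2πR = 2π·35.5 = 223.053078
per-turn = √(223.053078² + 16.5²) = √(49752.6758 + 272.25) = √50024.9258 = 223.662527
L = 5.25 × 223.662527 = 1174.228264
V = π·2² × L = 12.566371 × 1174.228264 = 14755.787557

L=1174.228 V=14755.788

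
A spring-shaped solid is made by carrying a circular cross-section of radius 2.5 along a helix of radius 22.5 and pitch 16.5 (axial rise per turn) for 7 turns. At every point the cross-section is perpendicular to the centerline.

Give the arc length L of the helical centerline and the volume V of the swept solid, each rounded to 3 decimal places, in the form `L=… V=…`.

L=996.319 V=19562.680

2πR = 2π·22.5 = 141.371669
per-turn = √(141.371669² + 16.5²) = √(19985.9489 + 272.25) = √20258.1989 = 142.331300
L = 7 × 142.331300 = 996.319099
V = π·2.5² × L = 19.634954 × 996.319099 = 19562.679760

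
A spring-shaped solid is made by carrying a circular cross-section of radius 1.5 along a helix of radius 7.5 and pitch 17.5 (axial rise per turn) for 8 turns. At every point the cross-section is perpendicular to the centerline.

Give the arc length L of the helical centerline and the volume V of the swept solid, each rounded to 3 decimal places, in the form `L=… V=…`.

L=402.147 V=2842.610

2πR = 2π·7.5 = 47.123890
per-turn = √(47.123890² + 17.5²) = √(2220.6610 + 306.25) = √2526.9110 = 50.268390
L = 8 × 50.268390 = 402.147117
V = π·1.5² × L = 7.068583 × 402.147117 = 2842.610461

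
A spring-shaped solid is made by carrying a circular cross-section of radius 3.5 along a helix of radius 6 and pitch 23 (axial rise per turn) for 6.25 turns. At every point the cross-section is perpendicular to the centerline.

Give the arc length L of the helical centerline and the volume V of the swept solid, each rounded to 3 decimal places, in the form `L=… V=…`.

2πR = 2π·6 = 37.699112
per-turn = √(37.699112² + 23²) = √(1421.2230 + 529) = √1950.2230 = 44.161330
L = 6.25 × 44.161330 = 276.008310
V = π·3.5² × L = 38.484510 × 276.008310 = 10622.044573

L=276.008 V=10622.045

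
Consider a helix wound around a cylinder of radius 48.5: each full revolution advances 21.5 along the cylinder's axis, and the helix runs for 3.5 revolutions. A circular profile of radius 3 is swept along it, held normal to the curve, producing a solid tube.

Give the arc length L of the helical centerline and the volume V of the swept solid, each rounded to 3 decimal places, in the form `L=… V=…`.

L=1069.222 V=30231.539

2πR = 2π·48.5 = 304.734487
per-turn = √(304.734487² + 21.5²) = √(92863.1078 + 462.25) = √93325.3578 = 305.491993
L = 3.5 × 305.491993 = 1069.221976
V = π·3² × L = 28.274334 × 1069.221976 = 30231.539133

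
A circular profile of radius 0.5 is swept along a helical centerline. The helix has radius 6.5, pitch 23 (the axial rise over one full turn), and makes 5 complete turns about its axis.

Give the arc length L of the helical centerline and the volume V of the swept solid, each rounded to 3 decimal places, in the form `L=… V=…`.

L=234.359 V=184.065

2πR = 2π·6.5 = 40.840704
per-turn = √(40.840704² + 23²) = √(1667.9631 + 529) = √2196.9631 = 46.871773
L = 5 × 46.871773 = 234.358867
V = π·0.5² × L = 0.785398 × 234.358867 = 184.065024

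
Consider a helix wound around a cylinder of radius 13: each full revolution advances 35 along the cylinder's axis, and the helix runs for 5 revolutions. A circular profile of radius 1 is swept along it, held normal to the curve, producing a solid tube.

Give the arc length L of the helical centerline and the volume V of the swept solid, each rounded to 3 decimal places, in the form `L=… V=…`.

L=444.321 V=1395.876

2πR = 2π·13 = 81.681409
per-turn = √(81.681409² + 35²) = √(6671.8526 + 1225) = √7896.8526 = 88.864237
L = 5 × 88.864237 = 444.321184
V = π·1² × L = 3.141593 × 444.321184 = 1395.876167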